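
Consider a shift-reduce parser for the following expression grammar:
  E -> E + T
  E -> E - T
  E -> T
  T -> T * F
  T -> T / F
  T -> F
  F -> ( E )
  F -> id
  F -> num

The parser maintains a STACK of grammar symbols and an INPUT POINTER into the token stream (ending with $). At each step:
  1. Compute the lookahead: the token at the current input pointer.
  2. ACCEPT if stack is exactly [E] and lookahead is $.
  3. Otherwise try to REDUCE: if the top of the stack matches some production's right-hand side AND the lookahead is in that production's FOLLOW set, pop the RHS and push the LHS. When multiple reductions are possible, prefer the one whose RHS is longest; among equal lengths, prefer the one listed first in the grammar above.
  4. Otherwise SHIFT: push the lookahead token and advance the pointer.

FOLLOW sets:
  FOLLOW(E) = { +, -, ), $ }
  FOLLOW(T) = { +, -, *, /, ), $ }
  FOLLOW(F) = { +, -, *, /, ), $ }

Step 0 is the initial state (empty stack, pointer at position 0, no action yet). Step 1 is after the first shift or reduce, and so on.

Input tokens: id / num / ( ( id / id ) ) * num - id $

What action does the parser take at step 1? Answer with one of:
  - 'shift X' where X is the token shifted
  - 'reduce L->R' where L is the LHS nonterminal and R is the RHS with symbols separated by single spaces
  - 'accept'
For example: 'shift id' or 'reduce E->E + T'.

Answer: shift id

Derivation:
Step 1: shift id. Stack=[id] ptr=1 lookahead=/ remaining=[/ num / ( ( id / id ) ) * num - id $]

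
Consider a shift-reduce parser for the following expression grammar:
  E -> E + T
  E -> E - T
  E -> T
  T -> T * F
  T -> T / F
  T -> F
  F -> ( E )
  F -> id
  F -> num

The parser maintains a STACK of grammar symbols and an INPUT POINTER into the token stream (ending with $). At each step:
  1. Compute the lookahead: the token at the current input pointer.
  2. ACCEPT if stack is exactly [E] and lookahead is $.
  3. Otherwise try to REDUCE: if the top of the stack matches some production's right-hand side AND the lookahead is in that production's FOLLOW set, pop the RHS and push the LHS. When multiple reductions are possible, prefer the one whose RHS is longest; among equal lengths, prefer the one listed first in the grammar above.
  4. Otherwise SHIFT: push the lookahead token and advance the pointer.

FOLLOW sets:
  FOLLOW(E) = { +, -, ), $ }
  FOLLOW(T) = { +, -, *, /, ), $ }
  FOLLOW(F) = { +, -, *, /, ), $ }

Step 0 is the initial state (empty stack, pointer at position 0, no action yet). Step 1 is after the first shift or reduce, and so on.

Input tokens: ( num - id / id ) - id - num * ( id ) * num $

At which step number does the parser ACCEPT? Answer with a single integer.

Answer: 42

Derivation:
Step 1: shift (. Stack=[(] ptr=1 lookahead=num remaining=[num - id / id ) - id - num * ( id ) * num $]
Step 2: shift num. Stack=[( num] ptr=2 lookahead=- remaining=[- id / id ) - id - num * ( id ) * num $]
Step 3: reduce F->num. Stack=[( F] ptr=2 lookahead=- remaining=[- id / id ) - id - num * ( id ) * num $]
Step 4: reduce T->F. Stack=[( T] ptr=2 lookahead=- remaining=[- id / id ) - id - num * ( id ) * num $]
Step 5: reduce E->T. Stack=[( E] ptr=2 lookahead=- remaining=[- id / id ) - id - num * ( id ) * num $]
Step 6: shift -. Stack=[( E -] ptr=3 lookahead=id remaining=[id / id ) - id - num * ( id ) * num $]
Step 7: shift id. Stack=[( E - id] ptr=4 lookahead=/ remaining=[/ id ) - id - num * ( id ) * num $]
Step 8: reduce F->id. Stack=[( E - F] ptr=4 lookahead=/ remaining=[/ id ) - id - num * ( id ) * num $]
Step 9: reduce T->F. Stack=[( E - T] ptr=4 lookahead=/ remaining=[/ id ) - id - num * ( id ) * num $]
Step 10: shift /. Stack=[( E - T /] ptr=5 lookahead=id remaining=[id ) - id - num * ( id ) * num $]
Step 11: shift id. Stack=[( E - T / id] ptr=6 lookahead=) remaining=[) - id - num * ( id ) * num $]
Step 12: reduce F->id. Stack=[( E - T / F] ptr=6 lookahead=) remaining=[) - id - num * ( id ) * num $]
Step 13: reduce T->T / F. Stack=[( E - T] ptr=6 lookahead=) remaining=[) - id - num * ( id ) * num $]
Step 14: reduce E->E - T. Stack=[( E] ptr=6 lookahead=) remaining=[) - id - num * ( id ) * num $]
Step 15: shift ). Stack=[( E )] ptr=7 lookahead=- remaining=[- id - num * ( id ) * num $]
Step 16: reduce F->( E ). Stack=[F] ptr=7 lookahead=- remaining=[- id - num * ( id ) * num $]
Step 17: reduce T->F. Stack=[T] ptr=7 lookahead=- remaining=[- id - num * ( id ) * num $]
Step 18: reduce E->T. Stack=[E] ptr=7 lookahead=- remaining=[- id - num * ( id ) * num $]
Step 19: shift -. Stack=[E -] ptr=8 lookahead=id remaining=[id - num * ( id ) * num $]
Step 20: shift id. Stack=[E - id] ptr=9 lookahead=- remaining=[- num * ( id ) * num $]
Step 21: reduce F->id. Stack=[E - F] ptr=9 lookahead=- remaining=[- num * ( id ) * num $]
Step 22: reduce T->F. Stack=[E - T] ptr=9 lookahead=- remaining=[- num * ( id ) * num $]
Step 23: reduce E->E - T. Stack=[E] ptr=9 lookahead=- remaining=[- num * ( id ) * num $]
Step 24: shift -. Stack=[E -] ptr=10 lookahead=num remaining=[num * ( id ) * num $]
Step 25: shift num. Stack=[E - num] ptr=11 lookahead=* remaining=[* ( id ) * num $]
Step 26: reduce F->num. Stack=[E - F] ptr=11 lookahead=* remaining=[* ( id ) * num $]
Step 27: reduce T->F. Stack=[E - T] ptr=11 lookahead=* remaining=[* ( id ) * num $]
Step 28: shift *. Stack=[E - T *] ptr=12 lookahead=( remaining=[( id ) * num $]
Step 29: shift (. Stack=[E - T * (] ptr=13 lookahead=id remaining=[id ) * num $]
Step 30: shift id. Stack=[E - T * ( id] ptr=14 lookahead=) remaining=[) * num $]
Step 31: reduce F->id. Stack=[E - T * ( F] ptr=14 lookahead=) remaining=[) * num $]
Step 32: reduce T->F. Stack=[E - T * ( T] ptr=14 lookahead=) remaining=[) * num $]
Step 33: reduce E->T. Stack=[E - T * ( E] ptr=14 lookahead=) remaining=[) * num $]
Step 34: shift ). Stack=[E - T * ( E )] ptr=15 lookahead=* remaining=[* num $]
Step 35: reduce F->( E ). Stack=[E - T * F] ptr=15 lookahead=* remaining=[* num $]
Step 36: reduce T->T * F. Stack=[E - T] ptr=15 lookahead=* remaining=[* num $]
Step 37: shift *. Stack=[E - T *] ptr=16 lookahead=num remaining=[num $]
Step 38: shift num. Stack=[E - T * num] ptr=17 lookahead=$ remaining=[$]
Step 39: reduce F->num. Stack=[E - T * F] ptr=17 lookahead=$ remaining=[$]
Step 40: reduce T->T * F. Stack=[E - T] ptr=17 lookahead=$ remaining=[$]
Step 41: reduce E->E - T. Stack=[E] ptr=17 lookahead=$ remaining=[$]
Step 42: accept. Stack=[E] ptr=17 lookahead=$ remaining=[$]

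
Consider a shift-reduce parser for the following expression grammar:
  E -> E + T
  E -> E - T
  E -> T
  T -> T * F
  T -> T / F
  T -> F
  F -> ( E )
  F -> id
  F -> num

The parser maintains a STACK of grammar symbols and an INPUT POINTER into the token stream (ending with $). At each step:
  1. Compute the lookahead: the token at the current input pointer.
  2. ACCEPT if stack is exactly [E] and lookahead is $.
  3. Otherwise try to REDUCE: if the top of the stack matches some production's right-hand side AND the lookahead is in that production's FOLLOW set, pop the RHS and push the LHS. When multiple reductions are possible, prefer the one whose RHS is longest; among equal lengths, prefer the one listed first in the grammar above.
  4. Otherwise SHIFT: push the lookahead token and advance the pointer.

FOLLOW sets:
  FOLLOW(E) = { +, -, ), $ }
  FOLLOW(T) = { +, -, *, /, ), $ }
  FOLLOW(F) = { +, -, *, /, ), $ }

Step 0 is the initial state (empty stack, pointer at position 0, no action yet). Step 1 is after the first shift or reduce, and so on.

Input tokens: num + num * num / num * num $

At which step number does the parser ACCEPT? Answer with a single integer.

Step 1: shift num. Stack=[num] ptr=1 lookahead=+ remaining=[+ num * num / num * num $]
Step 2: reduce F->num. Stack=[F] ptr=1 lookahead=+ remaining=[+ num * num / num * num $]
Step 3: reduce T->F. Stack=[T] ptr=1 lookahead=+ remaining=[+ num * num / num * num $]
Step 4: reduce E->T. Stack=[E] ptr=1 lookahead=+ remaining=[+ num * num / num * num $]
Step 5: shift +. Stack=[E +] ptr=2 lookahead=num remaining=[num * num / num * num $]
Step 6: shift num. Stack=[E + num] ptr=3 lookahead=* remaining=[* num / num * num $]
Step 7: reduce F->num. Stack=[E + F] ptr=3 lookahead=* remaining=[* num / num * num $]
Step 8: reduce T->F. Stack=[E + T] ptr=3 lookahead=* remaining=[* num / num * num $]
Step 9: shift *. Stack=[E + T *] ptr=4 lookahead=num remaining=[num / num * num $]
Step 10: shift num. Stack=[E + T * num] ptr=5 lookahead=/ remaining=[/ num * num $]
Step 11: reduce F->num. Stack=[E + T * F] ptr=5 lookahead=/ remaining=[/ num * num $]
Step 12: reduce T->T * F. Stack=[E + T] ptr=5 lookahead=/ remaining=[/ num * num $]
Step 13: shift /. Stack=[E + T /] ptr=6 lookahead=num remaining=[num * num $]
Step 14: shift num. Stack=[E + T / num] ptr=7 lookahead=* remaining=[* num $]
Step 15: reduce F->num. Stack=[E + T / F] ptr=7 lookahead=* remaining=[* num $]
Step 16: reduce T->T / F. Stack=[E + T] ptr=7 lookahead=* remaining=[* num $]
Step 17: shift *. Stack=[E + T *] ptr=8 lookahead=num remaining=[num $]
Step 18: shift num. Stack=[E + T * num] ptr=9 lookahead=$ remaining=[$]
Step 19: reduce F->num. Stack=[E + T * F] ptr=9 lookahead=$ remaining=[$]
Step 20: reduce T->T * F. Stack=[E + T] ptr=9 lookahead=$ remaining=[$]
Step 21: reduce E->E + T. Stack=[E] ptr=9 lookahead=$ remaining=[$]
Step 22: accept. Stack=[E] ptr=9 lookahead=$ remaining=[$]

Answer: 22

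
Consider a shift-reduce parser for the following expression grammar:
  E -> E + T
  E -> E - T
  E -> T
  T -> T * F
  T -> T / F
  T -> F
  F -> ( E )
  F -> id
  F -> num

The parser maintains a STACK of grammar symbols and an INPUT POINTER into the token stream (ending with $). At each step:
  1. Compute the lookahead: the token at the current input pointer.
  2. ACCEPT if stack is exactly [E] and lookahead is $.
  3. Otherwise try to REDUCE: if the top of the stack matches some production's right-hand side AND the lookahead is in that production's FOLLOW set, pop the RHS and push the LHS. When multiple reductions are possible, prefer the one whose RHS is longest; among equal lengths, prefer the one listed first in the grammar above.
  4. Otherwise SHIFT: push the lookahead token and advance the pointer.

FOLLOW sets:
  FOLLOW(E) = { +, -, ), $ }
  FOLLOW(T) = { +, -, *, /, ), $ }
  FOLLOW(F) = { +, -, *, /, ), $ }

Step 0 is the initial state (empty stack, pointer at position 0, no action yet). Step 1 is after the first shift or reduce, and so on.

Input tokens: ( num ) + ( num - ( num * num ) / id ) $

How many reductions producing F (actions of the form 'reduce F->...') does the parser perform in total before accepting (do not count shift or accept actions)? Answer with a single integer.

Step 1: shift (. Stack=[(] ptr=1 lookahead=num remaining=[num ) + ( num - ( num * num ) / id ) $]
Step 2: shift num. Stack=[( num] ptr=2 lookahead=) remaining=[) + ( num - ( num * num ) / id ) $]
Step 3: reduce F->num. Stack=[( F] ptr=2 lookahead=) remaining=[) + ( num - ( num * num ) / id ) $]
Step 4: reduce T->F. Stack=[( T] ptr=2 lookahead=) remaining=[) + ( num - ( num * num ) / id ) $]
Step 5: reduce E->T. Stack=[( E] ptr=2 lookahead=) remaining=[) + ( num - ( num * num ) / id ) $]
Step 6: shift ). Stack=[( E )] ptr=3 lookahead=+ remaining=[+ ( num - ( num * num ) / id ) $]
Step 7: reduce F->( E ). Stack=[F] ptr=3 lookahead=+ remaining=[+ ( num - ( num * num ) / id ) $]
Step 8: reduce T->F. Stack=[T] ptr=3 lookahead=+ remaining=[+ ( num - ( num * num ) / id ) $]
Step 9: reduce E->T. Stack=[E] ptr=3 lookahead=+ remaining=[+ ( num - ( num * num ) / id ) $]
Step 10: shift +. Stack=[E +] ptr=4 lookahead=( remaining=[( num - ( num * num ) / id ) $]
Step 11: shift (. Stack=[E + (] ptr=5 lookahead=num remaining=[num - ( num * num ) / id ) $]
Step 12: shift num. Stack=[E + ( num] ptr=6 lookahead=- remaining=[- ( num * num ) / id ) $]
Step 13: reduce F->num. Stack=[E + ( F] ptr=6 lookahead=- remaining=[- ( num * num ) / id ) $]
Step 14: reduce T->F. Stack=[E + ( T] ptr=6 lookahead=- remaining=[- ( num * num ) / id ) $]
Step 15: reduce E->T. Stack=[E + ( E] ptr=6 lookahead=- remaining=[- ( num * num ) / id ) $]
Step 16: shift -. Stack=[E + ( E -] ptr=7 lookahead=( remaining=[( num * num ) / id ) $]
Step 17: shift (. Stack=[E + ( E - (] ptr=8 lookahead=num remaining=[num * num ) / id ) $]
Step 18: shift num. Stack=[E + ( E - ( num] ptr=9 lookahead=* remaining=[* num ) / id ) $]
Step 19: reduce F->num. Stack=[E + ( E - ( F] ptr=9 lookahead=* remaining=[* num ) / id ) $]
Step 20: reduce T->F. Stack=[E + ( E - ( T] ptr=9 lookahead=* remaining=[* num ) / id ) $]
Step 21: shift *. Stack=[E + ( E - ( T *] ptr=10 lookahead=num remaining=[num ) / id ) $]
Step 22: shift num. Stack=[E + ( E - ( T * num] ptr=11 lookahead=) remaining=[) / id ) $]
Step 23: reduce F->num. Stack=[E + ( E - ( T * F] ptr=11 lookahead=) remaining=[) / id ) $]
Step 24: reduce T->T * F. Stack=[E + ( E - ( T] ptr=11 lookahead=) remaining=[) / id ) $]
Step 25: reduce E->T. Stack=[E + ( E - ( E] ptr=11 lookahead=) remaining=[) / id ) $]
Step 26: shift ). Stack=[E + ( E - ( E )] ptr=12 lookahead=/ remaining=[/ id ) $]
Step 27: reduce F->( E ). Stack=[E + ( E - F] ptr=12 lookahead=/ remaining=[/ id ) $]
Step 28: reduce T->F. Stack=[E + ( E - T] ptr=12 lookahead=/ remaining=[/ id ) $]
Step 29: shift /. Stack=[E + ( E - T /] ptr=13 lookahead=id remaining=[id ) $]
Step 30: shift id. Stack=[E + ( E - T / id] ptr=14 lookahead=) remaining=[) $]
Step 31: reduce F->id. Stack=[E + ( E - T / F] ptr=14 lookahead=) remaining=[) $]
Step 32: reduce T->T / F. Stack=[E + ( E - T] ptr=14 lookahead=) remaining=[) $]
Step 33: reduce E->E - T. Stack=[E + ( E] ptr=14 lookahead=) remaining=[) $]
Step 34: shift ). Stack=[E + ( E )] ptr=15 lookahead=$ remaining=[$]
Step 35: reduce F->( E ). Stack=[E + F] ptr=15 lookahead=$ remaining=[$]
Step 36: reduce T->F. Stack=[E + T] ptr=15 lookahead=$ remaining=[$]
Step 37: reduce E->E + T. Stack=[E] ptr=15 lookahead=$ remaining=[$]
Step 38: accept. Stack=[E] ptr=15 lookahead=$ remaining=[$]

Answer: 8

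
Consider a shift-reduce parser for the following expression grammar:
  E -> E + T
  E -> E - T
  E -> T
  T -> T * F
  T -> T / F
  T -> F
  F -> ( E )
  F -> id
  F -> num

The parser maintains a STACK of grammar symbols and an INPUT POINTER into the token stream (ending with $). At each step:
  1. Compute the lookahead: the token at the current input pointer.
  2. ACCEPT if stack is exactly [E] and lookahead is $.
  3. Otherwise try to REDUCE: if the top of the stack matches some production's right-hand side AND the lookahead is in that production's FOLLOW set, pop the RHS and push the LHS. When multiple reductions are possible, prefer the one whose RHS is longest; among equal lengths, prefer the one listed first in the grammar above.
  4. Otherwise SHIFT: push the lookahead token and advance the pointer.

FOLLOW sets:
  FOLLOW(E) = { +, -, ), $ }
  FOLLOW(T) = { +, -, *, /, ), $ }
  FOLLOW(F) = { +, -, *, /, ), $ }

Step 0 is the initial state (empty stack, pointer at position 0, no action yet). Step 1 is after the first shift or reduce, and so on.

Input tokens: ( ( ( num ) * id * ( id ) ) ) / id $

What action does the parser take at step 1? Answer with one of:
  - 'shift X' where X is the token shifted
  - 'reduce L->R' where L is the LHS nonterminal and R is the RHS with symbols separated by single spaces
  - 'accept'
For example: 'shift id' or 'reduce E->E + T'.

Step 1: shift (. Stack=[(] ptr=1 lookahead=( remaining=[( ( num ) * id * ( id ) ) ) / id $]

Answer: shift (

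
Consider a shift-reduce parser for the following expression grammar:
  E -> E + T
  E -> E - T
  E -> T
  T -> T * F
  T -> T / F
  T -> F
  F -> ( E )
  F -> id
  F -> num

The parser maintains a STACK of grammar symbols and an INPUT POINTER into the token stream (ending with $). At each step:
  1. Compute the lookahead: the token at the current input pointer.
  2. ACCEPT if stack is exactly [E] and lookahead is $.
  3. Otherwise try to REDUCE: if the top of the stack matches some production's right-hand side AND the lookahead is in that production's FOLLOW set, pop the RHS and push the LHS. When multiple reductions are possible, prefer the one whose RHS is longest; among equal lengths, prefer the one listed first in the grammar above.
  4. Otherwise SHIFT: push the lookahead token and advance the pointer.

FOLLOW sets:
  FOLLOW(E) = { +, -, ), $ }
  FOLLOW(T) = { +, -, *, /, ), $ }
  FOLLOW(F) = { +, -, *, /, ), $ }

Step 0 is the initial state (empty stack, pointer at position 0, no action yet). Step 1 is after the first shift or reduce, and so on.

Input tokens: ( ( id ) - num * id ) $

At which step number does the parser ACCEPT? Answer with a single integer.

Step 1: shift (. Stack=[(] ptr=1 lookahead=( remaining=[( id ) - num * id ) $]
Step 2: shift (. Stack=[( (] ptr=2 lookahead=id remaining=[id ) - num * id ) $]
Step 3: shift id. Stack=[( ( id] ptr=3 lookahead=) remaining=[) - num * id ) $]
Step 4: reduce F->id. Stack=[( ( F] ptr=3 lookahead=) remaining=[) - num * id ) $]
Step 5: reduce T->F. Stack=[( ( T] ptr=3 lookahead=) remaining=[) - num * id ) $]
Step 6: reduce E->T. Stack=[( ( E] ptr=3 lookahead=) remaining=[) - num * id ) $]
Step 7: shift ). Stack=[( ( E )] ptr=4 lookahead=- remaining=[- num * id ) $]
Step 8: reduce F->( E ). Stack=[( F] ptr=4 lookahead=- remaining=[- num * id ) $]
Step 9: reduce T->F. Stack=[( T] ptr=4 lookahead=- remaining=[- num * id ) $]
Step 10: reduce E->T. Stack=[( E] ptr=4 lookahead=- remaining=[- num * id ) $]
Step 11: shift -. Stack=[( E -] ptr=5 lookahead=num remaining=[num * id ) $]
Step 12: shift num. Stack=[( E - num] ptr=6 lookahead=* remaining=[* id ) $]
Step 13: reduce F->num. Stack=[( E - F] ptr=6 lookahead=* remaining=[* id ) $]
Step 14: reduce T->F. Stack=[( E - T] ptr=6 lookahead=* remaining=[* id ) $]
Step 15: shift *. Stack=[( E - T *] ptr=7 lookahead=id remaining=[id ) $]
Step 16: shift id. Stack=[( E - T * id] ptr=8 lookahead=) remaining=[) $]
Step 17: reduce F->id. Stack=[( E - T * F] ptr=8 lookahead=) remaining=[) $]
Step 18: reduce T->T * F. Stack=[( E - T] ptr=8 lookahead=) remaining=[) $]
Step 19: reduce E->E - T. Stack=[( E] ptr=8 lookahead=) remaining=[) $]
Step 20: shift ). Stack=[( E )] ptr=9 lookahead=$ remaining=[$]
Step 21: reduce F->( E ). Stack=[F] ptr=9 lookahead=$ remaining=[$]
Step 22: reduce T->F. Stack=[T] ptr=9 lookahead=$ remaining=[$]
Step 23: reduce E->T. Stack=[E] ptr=9 lookahead=$ remaining=[$]
Step 24: accept. Stack=[E] ptr=9 lookahead=$ remaining=[$]

Answer: 24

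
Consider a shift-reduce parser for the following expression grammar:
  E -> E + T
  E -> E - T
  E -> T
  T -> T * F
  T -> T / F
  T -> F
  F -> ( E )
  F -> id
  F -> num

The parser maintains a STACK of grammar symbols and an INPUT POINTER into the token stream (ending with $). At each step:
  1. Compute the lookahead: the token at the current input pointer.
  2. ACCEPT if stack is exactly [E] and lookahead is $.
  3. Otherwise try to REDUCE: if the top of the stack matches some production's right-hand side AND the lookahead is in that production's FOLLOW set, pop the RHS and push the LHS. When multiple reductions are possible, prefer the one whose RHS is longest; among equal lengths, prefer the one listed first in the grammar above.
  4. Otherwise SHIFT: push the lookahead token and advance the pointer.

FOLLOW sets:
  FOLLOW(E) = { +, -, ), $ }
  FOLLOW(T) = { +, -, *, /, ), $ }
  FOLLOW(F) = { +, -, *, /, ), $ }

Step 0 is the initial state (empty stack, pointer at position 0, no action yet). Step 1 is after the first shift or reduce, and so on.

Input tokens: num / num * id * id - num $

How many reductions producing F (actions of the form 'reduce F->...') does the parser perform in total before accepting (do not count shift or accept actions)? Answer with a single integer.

Answer: 5

Derivation:
Step 1: shift num. Stack=[num] ptr=1 lookahead=/ remaining=[/ num * id * id - num $]
Step 2: reduce F->num. Stack=[F] ptr=1 lookahead=/ remaining=[/ num * id * id - num $]
Step 3: reduce T->F. Stack=[T] ptr=1 lookahead=/ remaining=[/ num * id * id - num $]
Step 4: shift /. Stack=[T /] ptr=2 lookahead=num remaining=[num * id * id - num $]
Step 5: shift num. Stack=[T / num] ptr=3 lookahead=* remaining=[* id * id - num $]
Step 6: reduce F->num. Stack=[T / F] ptr=3 lookahead=* remaining=[* id * id - num $]
Step 7: reduce T->T / F. Stack=[T] ptr=3 lookahead=* remaining=[* id * id - num $]
Step 8: shift *. Stack=[T *] ptr=4 lookahead=id remaining=[id * id - num $]
Step 9: shift id. Stack=[T * id] ptr=5 lookahead=* remaining=[* id - num $]
Step 10: reduce F->id. Stack=[T * F] ptr=5 lookahead=* remaining=[* id - num $]
Step 11: reduce T->T * F. Stack=[T] ptr=5 lookahead=* remaining=[* id - num $]
Step 12: shift *. Stack=[T *] ptr=6 lookahead=id remaining=[id - num $]
Step 13: shift id. Stack=[T * id] ptr=7 lookahead=- remaining=[- num $]
Step 14: reduce F->id. Stack=[T * F] ptr=7 lookahead=- remaining=[- num $]
Step 15: reduce T->T * F. Stack=[T] ptr=7 lookahead=- remaining=[- num $]
Step 16: reduce E->T. Stack=[E] ptr=7 lookahead=- remaining=[- num $]
Step 17: shift -. Stack=[E -] ptr=8 lookahead=num remaining=[num $]
Step 18: shift num. Stack=[E - num] ptr=9 lookahead=$ remaining=[$]
Step 19: reduce F->num. Stack=[E - F] ptr=9 lookahead=$ remaining=[$]
Step 20: reduce T->F. Stack=[E - T] ptr=9 lookahead=$ remaining=[$]
Step 21: reduce E->E - T. Stack=[E] ptr=9 lookahead=$ remaining=[$]
Step 22: accept. Stack=[E] ptr=9 lookahead=$ remaining=[$]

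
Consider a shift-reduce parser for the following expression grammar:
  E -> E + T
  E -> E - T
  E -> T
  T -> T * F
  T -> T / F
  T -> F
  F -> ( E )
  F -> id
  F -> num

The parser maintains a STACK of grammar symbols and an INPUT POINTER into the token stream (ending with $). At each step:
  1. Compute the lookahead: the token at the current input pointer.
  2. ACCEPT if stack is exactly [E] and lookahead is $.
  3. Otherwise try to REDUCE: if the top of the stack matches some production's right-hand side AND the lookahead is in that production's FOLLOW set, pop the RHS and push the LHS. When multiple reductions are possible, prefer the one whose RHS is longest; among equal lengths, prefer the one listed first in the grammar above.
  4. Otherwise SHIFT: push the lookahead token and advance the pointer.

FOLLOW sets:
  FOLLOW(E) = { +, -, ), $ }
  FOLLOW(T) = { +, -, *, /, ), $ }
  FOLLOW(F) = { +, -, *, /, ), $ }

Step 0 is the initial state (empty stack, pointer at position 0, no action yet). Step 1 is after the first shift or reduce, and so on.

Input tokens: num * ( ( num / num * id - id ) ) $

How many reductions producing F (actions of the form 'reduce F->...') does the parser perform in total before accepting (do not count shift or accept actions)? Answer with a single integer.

Answer: 7

Derivation:
Step 1: shift num. Stack=[num] ptr=1 lookahead=* remaining=[* ( ( num / num * id - id ) ) $]
Step 2: reduce F->num. Stack=[F] ptr=1 lookahead=* remaining=[* ( ( num / num * id - id ) ) $]
Step 3: reduce T->F. Stack=[T] ptr=1 lookahead=* remaining=[* ( ( num / num * id - id ) ) $]
Step 4: shift *. Stack=[T *] ptr=2 lookahead=( remaining=[( ( num / num * id - id ) ) $]
Step 5: shift (. Stack=[T * (] ptr=3 lookahead=( remaining=[( num / num * id - id ) ) $]
Step 6: shift (. Stack=[T * ( (] ptr=4 lookahead=num remaining=[num / num * id - id ) ) $]
Step 7: shift num. Stack=[T * ( ( num] ptr=5 lookahead=/ remaining=[/ num * id - id ) ) $]
Step 8: reduce F->num. Stack=[T * ( ( F] ptr=5 lookahead=/ remaining=[/ num * id - id ) ) $]
Step 9: reduce T->F. Stack=[T * ( ( T] ptr=5 lookahead=/ remaining=[/ num * id - id ) ) $]
Step 10: shift /. Stack=[T * ( ( T /] ptr=6 lookahead=num remaining=[num * id - id ) ) $]
Step 11: shift num. Stack=[T * ( ( T / num] ptr=7 lookahead=* remaining=[* id - id ) ) $]
Step 12: reduce F->num. Stack=[T * ( ( T / F] ptr=7 lookahead=* remaining=[* id - id ) ) $]
Step 13: reduce T->T / F. Stack=[T * ( ( T] ptr=7 lookahead=* remaining=[* id - id ) ) $]
Step 14: shift *. Stack=[T * ( ( T *] ptr=8 lookahead=id remaining=[id - id ) ) $]
Step 15: shift id. Stack=[T * ( ( T * id] ptr=9 lookahead=- remaining=[- id ) ) $]
Step 16: reduce F->id. Stack=[T * ( ( T * F] ptr=9 lookahead=- remaining=[- id ) ) $]
Step 17: reduce T->T * F. Stack=[T * ( ( T] ptr=9 lookahead=- remaining=[- id ) ) $]
Step 18: reduce E->T. Stack=[T * ( ( E] ptr=9 lookahead=- remaining=[- id ) ) $]
Step 19: shift -. Stack=[T * ( ( E -] ptr=10 lookahead=id remaining=[id ) ) $]
Step 20: shift id. Stack=[T * ( ( E - id] ptr=11 lookahead=) remaining=[) ) $]
Step 21: reduce F->id. Stack=[T * ( ( E - F] ptr=11 lookahead=) remaining=[) ) $]
Step 22: reduce T->F. Stack=[T * ( ( E - T] ptr=11 lookahead=) remaining=[) ) $]
Step 23: reduce E->E - T. Stack=[T * ( ( E] ptr=11 lookahead=) remaining=[) ) $]
Step 24: shift ). Stack=[T * ( ( E )] ptr=12 lookahead=) remaining=[) $]
Step 25: reduce F->( E ). Stack=[T * ( F] ptr=12 lookahead=) remaining=[) $]
Step 26: reduce T->F. Stack=[T * ( T] ptr=12 lookahead=) remaining=[) $]
Step 27: reduce E->T. Stack=[T * ( E] ptr=12 lookahead=) remaining=[) $]
Step 28: shift ). Stack=[T * ( E )] ptr=13 lookahead=$ remaining=[$]
Step 29: reduce F->( E ). Stack=[T * F] ptr=13 lookahead=$ remaining=[$]
Step 30: reduce T->T * F. Stack=[T] ptr=13 lookahead=$ remaining=[$]
Step 31: reduce E->T. Stack=[E] ptr=13 lookahead=$ remaining=[$]
Step 32: accept. Stack=[E] ptr=13 lookahead=$ remaining=[$]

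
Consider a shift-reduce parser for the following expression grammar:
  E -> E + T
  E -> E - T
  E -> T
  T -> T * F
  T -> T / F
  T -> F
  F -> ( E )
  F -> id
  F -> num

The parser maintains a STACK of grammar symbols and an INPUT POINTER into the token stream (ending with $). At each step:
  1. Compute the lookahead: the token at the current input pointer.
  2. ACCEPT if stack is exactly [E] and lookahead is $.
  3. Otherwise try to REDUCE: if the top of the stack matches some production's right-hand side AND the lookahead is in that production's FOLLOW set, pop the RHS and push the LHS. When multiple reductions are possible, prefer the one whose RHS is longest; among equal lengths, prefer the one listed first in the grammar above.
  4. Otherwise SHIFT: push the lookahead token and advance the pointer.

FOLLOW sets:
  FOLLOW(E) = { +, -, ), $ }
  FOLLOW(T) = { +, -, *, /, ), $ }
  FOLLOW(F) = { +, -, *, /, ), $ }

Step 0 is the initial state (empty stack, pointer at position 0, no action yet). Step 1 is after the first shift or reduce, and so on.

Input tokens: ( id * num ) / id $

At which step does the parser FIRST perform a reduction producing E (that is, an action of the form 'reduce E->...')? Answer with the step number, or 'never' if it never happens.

Step 1: shift (. Stack=[(] ptr=1 lookahead=id remaining=[id * num ) / id $]
Step 2: shift id. Stack=[( id] ptr=2 lookahead=* remaining=[* num ) / id $]
Step 3: reduce F->id. Stack=[( F] ptr=2 lookahead=* remaining=[* num ) / id $]
Step 4: reduce T->F. Stack=[( T] ptr=2 lookahead=* remaining=[* num ) / id $]
Step 5: shift *. Stack=[( T *] ptr=3 lookahead=num remaining=[num ) / id $]
Step 6: shift num. Stack=[( T * num] ptr=4 lookahead=) remaining=[) / id $]
Step 7: reduce F->num. Stack=[( T * F] ptr=4 lookahead=) remaining=[) / id $]
Step 8: reduce T->T * F. Stack=[( T] ptr=4 lookahead=) remaining=[) / id $]
Step 9: reduce E->T. Stack=[( E] ptr=4 lookahead=) remaining=[) / id $]

Answer: 9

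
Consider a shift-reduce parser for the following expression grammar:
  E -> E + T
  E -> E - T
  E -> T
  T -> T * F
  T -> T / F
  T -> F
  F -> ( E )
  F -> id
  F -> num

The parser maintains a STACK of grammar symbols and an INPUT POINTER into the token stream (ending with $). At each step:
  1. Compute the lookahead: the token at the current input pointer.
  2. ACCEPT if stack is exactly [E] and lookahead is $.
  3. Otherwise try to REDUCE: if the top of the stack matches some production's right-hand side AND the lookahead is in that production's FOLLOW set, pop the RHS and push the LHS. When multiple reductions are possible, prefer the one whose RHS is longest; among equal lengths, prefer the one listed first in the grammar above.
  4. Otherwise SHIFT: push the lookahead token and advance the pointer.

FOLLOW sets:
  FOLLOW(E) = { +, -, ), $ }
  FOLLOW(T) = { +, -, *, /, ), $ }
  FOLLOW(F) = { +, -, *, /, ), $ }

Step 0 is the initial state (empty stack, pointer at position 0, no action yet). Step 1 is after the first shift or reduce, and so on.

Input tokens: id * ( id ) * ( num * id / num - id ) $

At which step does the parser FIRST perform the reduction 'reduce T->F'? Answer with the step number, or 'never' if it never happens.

Answer: 3

Derivation:
Step 1: shift id. Stack=[id] ptr=1 lookahead=* remaining=[* ( id ) * ( num * id / num - id ) $]
Step 2: reduce F->id. Stack=[F] ptr=1 lookahead=* remaining=[* ( id ) * ( num * id / num - id ) $]
Step 3: reduce T->F. Stack=[T] ptr=1 lookahead=* remaining=[* ( id ) * ( num * id / num - id ) $]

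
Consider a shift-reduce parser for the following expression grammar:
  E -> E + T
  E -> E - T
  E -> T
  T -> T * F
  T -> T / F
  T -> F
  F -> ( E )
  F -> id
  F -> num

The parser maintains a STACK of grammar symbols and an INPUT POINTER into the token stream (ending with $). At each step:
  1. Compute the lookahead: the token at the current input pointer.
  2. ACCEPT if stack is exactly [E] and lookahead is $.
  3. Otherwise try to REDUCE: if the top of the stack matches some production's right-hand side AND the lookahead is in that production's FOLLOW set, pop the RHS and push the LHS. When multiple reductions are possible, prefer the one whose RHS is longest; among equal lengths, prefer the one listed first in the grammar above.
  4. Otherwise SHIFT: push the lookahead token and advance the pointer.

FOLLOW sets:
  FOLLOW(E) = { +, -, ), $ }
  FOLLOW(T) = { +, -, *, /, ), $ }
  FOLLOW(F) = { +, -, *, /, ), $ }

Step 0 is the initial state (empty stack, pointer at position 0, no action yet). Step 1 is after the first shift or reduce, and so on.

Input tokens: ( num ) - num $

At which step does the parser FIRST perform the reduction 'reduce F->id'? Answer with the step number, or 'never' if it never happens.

Answer: never

Derivation:
Step 1: shift (. Stack=[(] ptr=1 lookahead=num remaining=[num ) - num $]
Step 2: shift num. Stack=[( num] ptr=2 lookahead=) remaining=[) - num $]
Step 3: reduce F->num. Stack=[( F] ptr=2 lookahead=) remaining=[) - num $]
Step 4: reduce T->F. Stack=[( T] ptr=2 lookahead=) remaining=[) - num $]
Step 5: reduce E->T. Stack=[( E] ptr=2 lookahead=) remaining=[) - num $]
Step 6: shift ). Stack=[( E )] ptr=3 lookahead=- remaining=[- num $]
Step 7: reduce F->( E ). Stack=[F] ptr=3 lookahead=- remaining=[- num $]
Step 8: reduce T->F. Stack=[T] ptr=3 lookahead=- remaining=[- num $]
Step 9: reduce E->T. Stack=[E] ptr=3 lookahead=- remaining=[- num $]
Step 10: shift -. Stack=[E -] ptr=4 lookahead=num remaining=[num $]
Step 11: shift num. Stack=[E - num] ptr=5 lookahead=$ remaining=[$]
Step 12: reduce F->num. Stack=[E - F] ptr=5 lookahead=$ remaining=[$]
Step 13: reduce T->F. Stack=[E - T] ptr=5 lookahead=$ remaining=[$]
Step 14: reduce E->E - T. Stack=[E] ptr=5 lookahead=$ remaining=[$]
Step 15: accept. Stack=[E] ptr=5 lookahead=$ remaining=[$]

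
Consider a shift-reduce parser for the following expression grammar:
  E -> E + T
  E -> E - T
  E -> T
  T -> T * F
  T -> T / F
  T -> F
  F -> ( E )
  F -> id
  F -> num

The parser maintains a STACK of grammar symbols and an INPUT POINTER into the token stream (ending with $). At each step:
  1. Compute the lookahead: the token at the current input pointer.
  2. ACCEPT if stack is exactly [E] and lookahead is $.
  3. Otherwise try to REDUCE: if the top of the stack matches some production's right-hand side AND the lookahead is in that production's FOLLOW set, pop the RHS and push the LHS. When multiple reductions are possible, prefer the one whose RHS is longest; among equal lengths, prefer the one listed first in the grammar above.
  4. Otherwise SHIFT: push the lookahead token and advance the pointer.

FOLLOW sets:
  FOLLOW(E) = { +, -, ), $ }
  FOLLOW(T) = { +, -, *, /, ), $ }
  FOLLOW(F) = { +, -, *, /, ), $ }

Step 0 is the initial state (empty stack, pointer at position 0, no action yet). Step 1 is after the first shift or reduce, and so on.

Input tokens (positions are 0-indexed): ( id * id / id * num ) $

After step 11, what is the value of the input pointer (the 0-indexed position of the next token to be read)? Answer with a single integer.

Step 1: shift (. Stack=[(] ptr=1 lookahead=id remaining=[id * id / id * num ) $]
Step 2: shift id. Stack=[( id] ptr=2 lookahead=* remaining=[* id / id * num ) $]
Step 3: reduce F->id. Stack=[( F] ptr=2 lookahead=* remaining=[* id / id * num ) $]
Step 4: reduce T->F. Stack=[( T] ptr=2 lookahead=* remaining=[* id / id * num ) $]
Step 5: shift *. Stack=[( T *] ptr=3 lookahead=id remaining=[id / id * num ) $]
Step 6: shift id. Stack=[( T * id] ptr=4 lookahead=/ remaining=[/ id * num ) $]
Step 7: reduce F->id. Stack=[( T * F] ptr=4 lookahead=/ remaining=[/ id * num ) $]
Step 8: reduce T->T * F. Stack=[( T] ptr=4 lookahead=/ remaining=[/ id * num ) $]
Step 9: shift /. Stack=[( T /] ptr=5 lookahead=id remaining=[id * num ) $]
Step 10: shift id. Stack=[( T / id] ptr=6 lookahead=* remaining=[* num ) $]
Step 11: reduce F->id. Stack=[( T / F] ptr=6 lookahead=* remaining=[* num ) $]

Answer: 6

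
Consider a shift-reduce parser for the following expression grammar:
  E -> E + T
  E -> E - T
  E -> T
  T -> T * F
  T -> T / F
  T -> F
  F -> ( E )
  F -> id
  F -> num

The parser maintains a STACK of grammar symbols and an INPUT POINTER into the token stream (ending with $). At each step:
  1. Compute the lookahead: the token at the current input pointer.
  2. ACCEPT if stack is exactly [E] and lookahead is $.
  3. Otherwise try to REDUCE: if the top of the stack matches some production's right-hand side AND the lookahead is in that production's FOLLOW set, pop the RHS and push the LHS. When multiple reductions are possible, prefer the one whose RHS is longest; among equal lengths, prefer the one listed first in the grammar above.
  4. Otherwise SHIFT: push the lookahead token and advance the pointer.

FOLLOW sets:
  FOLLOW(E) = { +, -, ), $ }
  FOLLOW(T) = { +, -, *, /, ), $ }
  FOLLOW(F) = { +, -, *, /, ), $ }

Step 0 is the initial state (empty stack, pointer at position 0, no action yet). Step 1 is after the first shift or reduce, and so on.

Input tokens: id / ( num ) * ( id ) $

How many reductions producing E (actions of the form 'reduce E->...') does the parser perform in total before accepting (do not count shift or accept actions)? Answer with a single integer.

Step 1: shift id. Stack=[id] ptr=1 lookahead=/ remaining=[/ ( num ) * ( id ) $]
Step 2: reduce F->id. Stack=[F] ptr=1 lookahead=/ remaining=[/ ( num ) * ( id ) $]
Step 3: reduce T->F. Stack=[T] ptr=1 lookahead=/ remaining=[/ ( num ) * ( id ) $]
Step 4: shift /. Stack=[T /] ptr=2 lookahead=( remaining=[( num ) * ( id ) $]
Step 5: shift (. Stack=[T / (] ptr=3 lookahead=num remaining=[num ) * ( id ) $]
Step 6: shift num. Stack=[T / ( num] ptr=4 lookahead=) remaining=[) * ( id ) $]
Step 7: reduce F->num. Stack=[T / ( F] ptr=4 lookahead=) remaining=[) * ( id ) $]
Step 8: reduce T->F. Stack=[T / ( T] ptr=4 lookahead=) remaining=[) * ( id ) $]
Step 9: reduce E->T. Stack=[T / ( E] ptr=4 lookahead=) remaining=[) * ( id ) $]
Step 10: shift ). Stack=[T / ( E )] ptr=5 lookahead=* remaining=[* ( id ) $]
Step 11: reduce F->( E ). Stack=[T / F] ptr=5 lookahead=* remaining=[* ( id ) $]
Step 12: reduce T->T / F. Stack=[T] ptr=5 lookahead=* remaining=[* ( id ) $]
Step 13: shift *. Stack=[T *] ptr=6 lookahead=( remaining=[( id ) $]
Step 14: shift (. Stack=[T * (] ptr=7 lookahead=id remaining=[id ) $]
Step 15: shift id. Stack=[T * ( id] ptr=8 lookahead=) remaining=[) $]
Step 16: reduce F->id. Stack=[T * ( F] ptr=8 lookahead=) remaining=[) $]
Step 17: reduce T->F. Stack=[T * ( T] ptr=8 lookahead=) remaining=[) $]
Step 18: reduce E->T. Stack=[T * ( E] ptr=8 lookahead=) remaining=[) $]
Step 19: shift ). Stack=[T * ( E )] ptr=9 lookahead=$ remaining=[$]
Step 20: reduce F->( E ). Stack=[T * F] ptr=9 lookahead=$ remaining=[$]
Step 21: reduce T->T * F. Stack=[T] ptr=9 lookahead=$ remaining=[$]
Step 22: reduce E->T. Stack=[E] ptr=9 lookahead=$ remaining=[$]
Step 23: accept. Stack=[E] ptr=9 lookahead=$ remaining=[$]

Answer: 3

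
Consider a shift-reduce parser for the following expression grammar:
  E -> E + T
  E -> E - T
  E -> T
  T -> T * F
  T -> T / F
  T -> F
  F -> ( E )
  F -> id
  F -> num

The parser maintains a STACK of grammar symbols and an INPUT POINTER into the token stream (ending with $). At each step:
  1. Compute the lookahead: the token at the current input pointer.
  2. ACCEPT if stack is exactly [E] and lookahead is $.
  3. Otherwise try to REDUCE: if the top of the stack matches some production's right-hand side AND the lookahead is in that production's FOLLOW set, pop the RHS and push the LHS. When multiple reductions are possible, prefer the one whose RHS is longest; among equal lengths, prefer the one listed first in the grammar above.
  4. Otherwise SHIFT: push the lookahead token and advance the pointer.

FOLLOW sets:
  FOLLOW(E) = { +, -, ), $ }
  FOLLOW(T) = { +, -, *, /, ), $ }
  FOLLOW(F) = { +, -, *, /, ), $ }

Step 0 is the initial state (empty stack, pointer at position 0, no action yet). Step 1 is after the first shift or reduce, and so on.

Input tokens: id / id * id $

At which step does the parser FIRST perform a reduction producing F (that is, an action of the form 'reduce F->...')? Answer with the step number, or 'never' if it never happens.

Answer: 2

Derivation:
Step 1: shift id. Stack=[id] ptr=1 lookahead=/ remaining=[/ id * id $]
Step 2: reduce F->id. Stack=[F] ptr=1 lookahead=/ remaining=[/ id * id $]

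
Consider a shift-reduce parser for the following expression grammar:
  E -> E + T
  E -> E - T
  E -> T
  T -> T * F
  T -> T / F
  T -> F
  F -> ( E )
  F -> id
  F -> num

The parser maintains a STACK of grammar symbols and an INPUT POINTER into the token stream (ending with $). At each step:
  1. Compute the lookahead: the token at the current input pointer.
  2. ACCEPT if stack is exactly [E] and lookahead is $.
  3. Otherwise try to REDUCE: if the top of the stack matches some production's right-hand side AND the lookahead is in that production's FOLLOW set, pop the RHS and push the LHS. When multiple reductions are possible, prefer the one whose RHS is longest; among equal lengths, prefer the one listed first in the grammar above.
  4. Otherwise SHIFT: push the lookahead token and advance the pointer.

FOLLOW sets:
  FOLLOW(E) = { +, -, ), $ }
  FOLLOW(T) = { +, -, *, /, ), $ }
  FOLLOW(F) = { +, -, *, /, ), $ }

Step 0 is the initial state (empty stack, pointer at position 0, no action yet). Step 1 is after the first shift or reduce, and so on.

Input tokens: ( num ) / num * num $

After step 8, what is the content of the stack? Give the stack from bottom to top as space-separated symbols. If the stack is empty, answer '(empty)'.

Answer: T

Derivation:
Step 1: shift (. Stack=[(] ptr=1 lookahead=num remaining=[num ) / num * num $]
Step 2: shift num. Stack=[( num] ptr=2 lookahead=) remaining=[) / num * num $]
Step 3: reduce F->num. Stack=[( F] ptr=2 lookahead=) remaining=[) / num * num $]
Step 4: reduce T->F. Stack=[( T] ptr=2 lookahead=) remaining=[) / num * num $]
Step 5: reduce E->T. Stack=[( E] ptr=2 lookahead=) remaining=[) / num * num $]
Step 6: shift ). Stack=[( E )] ptr=3 lookahead=/ remaining=[/ num * num $]
Step 7: reduce F->( E ). Stack=[F] ptr=3 lookahead=/ remaining=[/ num * num $]
Step 8: reduce T->F. Stack=[T] ptr=3 lookahead=/ remaining=[/ num * num $]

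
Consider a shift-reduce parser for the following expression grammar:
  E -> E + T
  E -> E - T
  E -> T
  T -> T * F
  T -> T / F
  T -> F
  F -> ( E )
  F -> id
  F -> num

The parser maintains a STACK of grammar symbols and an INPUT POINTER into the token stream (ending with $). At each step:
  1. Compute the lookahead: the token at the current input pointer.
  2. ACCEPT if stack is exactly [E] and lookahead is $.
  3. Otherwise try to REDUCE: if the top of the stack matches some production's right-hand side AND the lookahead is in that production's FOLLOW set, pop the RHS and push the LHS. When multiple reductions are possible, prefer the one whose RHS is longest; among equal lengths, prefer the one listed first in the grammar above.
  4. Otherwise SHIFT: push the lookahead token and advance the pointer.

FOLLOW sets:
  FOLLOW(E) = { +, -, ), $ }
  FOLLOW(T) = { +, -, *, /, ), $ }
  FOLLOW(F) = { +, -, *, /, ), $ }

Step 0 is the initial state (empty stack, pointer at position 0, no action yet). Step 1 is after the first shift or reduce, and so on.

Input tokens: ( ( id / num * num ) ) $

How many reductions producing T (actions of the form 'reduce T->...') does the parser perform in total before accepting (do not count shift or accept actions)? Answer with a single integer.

Step 1: shift (. Stack=[(] ptr=1 lookahead=( remaining=[( id / num * num ) ) $]
Step 2: shift (. Stack=[( (] ptr=2 lookahead=id remaining=[id / num * num ) ) $]
Step 3: shift id. Stack=[( ( id] ptr=3 lookahead=/ remaining=[/ num * num ) ) $]
Step 4: reduce F->id. Stack=[( ( F] ptr=3 lookahead=/ remaining=[/ num * num ) ) $]
Step 5: reduce T->F. Stack=[( ( T] ptr=3 lookahead=/ remaining=[/ num * num ) ) $]
Step 6: shift /. Stack=[( ( T /] ptr=4 lookahead=num remaining=[num * num ) ) $]
Step 7: shift num. Stack=[( ( T / num] ptr=5 lookahead=* remaining=[* num ) ) $]
Step 8: reduce F->num. Stack=[( ( T / F] ptr=5 lookahead=* remaining=[* num ) ) $]
Step 9: reduce T->T / F. Stack=[( ( T] ptr=5 lookahead=* remaining=[* num ) ) $]
Step 10: shift *. Stack=[( ( T *] ptr=6 lookahead=num remaining=[num ) ) $]
Step 11: shift num. Stack=[( ( T * num] ptr=7 lookahead=) remaining=[) ) $]
Step 12: reduce F->num. Stack=[( ( T * F] ptr=7 lookahead=) remaining=[) ) $]
Step 13: reduce T->T * F. Stack=[( ( T] ptr=7 lookahead=) remaining=[) ) $]
Step 14: reduce E->T. Stack=[( ( E] ptr=7 lookahead=) remaining=[) ) $]
Step 15: shift ). Stack=[( ( E )] ptr=8 lookahead=) remaining=[) $]
Step 16: reduce F->( E ). Stack=[( F] ptr=8 lookahead=) remaining=[) $]
Step 17: reduce T->F. Stack=[( T] ptr=8 lookahead=) remaining=[) $]
Step 18: reduce E->T. Stack=[( E] ptr=8 lookahead=) remaining=[) $]
Step 19: shift ). Stack=[( E )] ptr=9 lookahead=$ remaining=[$]
Step 20: reduce F->( E ). Stack=[F] ptr=9 lookahead=$ remaining=[$]
Step 21: reduce T->F. Stack=[T] ptr=9 lookahead=$ remaining=[$]
Step 22: reduce E->T. Stack=[E] ptr=9 lookahead=$ remaining=[$]
Step 23: accept. Stack=[E] ptr=9 lookahead=$ remaining=[$]

Answer: 5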